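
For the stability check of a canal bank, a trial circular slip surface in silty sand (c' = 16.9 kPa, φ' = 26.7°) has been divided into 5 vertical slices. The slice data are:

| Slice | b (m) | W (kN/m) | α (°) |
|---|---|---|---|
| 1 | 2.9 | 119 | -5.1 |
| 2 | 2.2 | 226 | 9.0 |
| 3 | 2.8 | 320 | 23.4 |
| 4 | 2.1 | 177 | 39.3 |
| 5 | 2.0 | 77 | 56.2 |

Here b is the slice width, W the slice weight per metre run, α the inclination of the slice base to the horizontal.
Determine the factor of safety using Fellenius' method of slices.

FS = 2.00

Ordinary method of slices: FS = Σ[c'·Δl_i + (W_i cosα_i)·tanφ'] / Σ W_i sinα_i, with Δl_i = b_i / cosα_i.
Slice 1: Δl = 2.9/cos(-5.1°) = 2.912 m; N'_1 = 119·cos(-5.1°) = 118.5; c'Δl = 49.20; W sinα = -10.6
Slice 2: Δl = 2.2/cos9.0° = 2.227 m; N'_2 = 226·cos9.0° = 223.2; c'Δl = 37.64; W sinα = 35.4
Slice 3: Δl = 2.8/cos23.4° = 3.051 m; N'_3 = 320·cos23.4° = 293.7; c'Δl = 51.56; W sinα = 127.1
Slice 4: Δl = 2.1/cos39.3° = 2.714 m; N'_4 = 177·cos39.3° = 137.0; c'Δl = 45.86; W sinα = 112.1
Slice 5: Δl = 2.0/cos56.2° = 3.595 m; N'_5 = 77·cos56.2° = 42.8; c'Δl = 60.76; W sinα = 64.0
Σc'Δl = 245.0 kN/m; ΣN' = 815.2 kN/m; ΣW sinα = 328.0 kN/m
Resisting = 245.0 + 815.2·tan26.7° = 245.0 + 410.0 = 655.0 kN/m
FS = 655.0 / 328.0 = 1.997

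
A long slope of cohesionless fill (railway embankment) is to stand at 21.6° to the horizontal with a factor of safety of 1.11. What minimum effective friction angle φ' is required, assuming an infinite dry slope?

φ' = 23.7°

FS = tanφ'/tanβ ⇒ tanφ' = FS · tanβ = 1.11 · tan21.6° = 0.4395
φ' = arctan(0.4395) = 23.72°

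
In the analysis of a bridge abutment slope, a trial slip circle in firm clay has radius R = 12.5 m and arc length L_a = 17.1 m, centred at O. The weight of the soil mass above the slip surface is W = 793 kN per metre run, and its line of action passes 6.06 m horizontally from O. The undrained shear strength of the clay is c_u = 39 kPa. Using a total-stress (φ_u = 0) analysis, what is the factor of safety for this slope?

Taking moments about the centre O, the resisting moment is provided by the undrained shear strength acting along the arc:
M_R = c_u·L_a·R = 39·17.10·12.5 = 8336.3 kN·m/m
M_D = W·d = 793·6.06 = 4805.6 kN·m/m
FS = M_R / M_D = 8336.3 / 4805.6 = 1.735

FS = 1.73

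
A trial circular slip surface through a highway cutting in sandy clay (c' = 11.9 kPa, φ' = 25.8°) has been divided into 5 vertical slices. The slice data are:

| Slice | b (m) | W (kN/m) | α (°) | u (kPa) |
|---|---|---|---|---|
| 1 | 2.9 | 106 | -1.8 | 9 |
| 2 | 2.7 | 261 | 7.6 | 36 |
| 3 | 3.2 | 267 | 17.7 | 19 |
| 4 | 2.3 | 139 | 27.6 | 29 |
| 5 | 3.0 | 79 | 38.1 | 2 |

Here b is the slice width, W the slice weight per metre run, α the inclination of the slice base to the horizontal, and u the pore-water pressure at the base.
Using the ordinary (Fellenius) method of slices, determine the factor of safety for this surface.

Ordinary method of slices: FS = Σ[c'·Δl_i + (W_i cosα_i − u_i·Δl_i)·tanφ'] / Σ W_i sinα_i, with Δl_i = b_i / cosα_i.
Slice 1: Δl = 2.9/cos(-1.8°) = 2.901 m; N'_1 = 106·cos(-1.8°) − 9·2.901 = 79.8; c'Δl = 34.53; W sinα = -3.3
Slice 2: Δl = 2.7/cos7.6° = 2.724 m; N'_2 = 261·cos7.6° − 36·2.724 = 160.6; c'Δl = 32.41; W sinα = 34.5
Slice 3: Δl = 3.2/cos17.7° = 3.359 m; N'_3 = 267·cos17.7° − 19·3.359 = 190.5; c'Δl = 39.97; W sinα = 81.2
Slice 4: Δl = 2.3/cos27.6° = 2.595 m; N'_4 = 139·cos27.6° − 29·2.595 = 47.9; c'Δl = 30.88; W sinα = 64.4
Slice 5: Δl = 3.0/cos38.1° = 3.812 m; N'_5 = 79·cos38.1° − 2·3.812 = 54.5; c'Δl = 45.37; W sinα = 48.7
Σc'Δl = 183.2 kN/m; ΣN' = 533.5 kN/m; ΣW sinα = 225.5 kN/m
Resisting = 183.2 + 533.5·tan25.8° = 183.2 + 257.9 = 441.1 kN/m
FS = 441.1 / 225.5 = 1.956

FS = 1.96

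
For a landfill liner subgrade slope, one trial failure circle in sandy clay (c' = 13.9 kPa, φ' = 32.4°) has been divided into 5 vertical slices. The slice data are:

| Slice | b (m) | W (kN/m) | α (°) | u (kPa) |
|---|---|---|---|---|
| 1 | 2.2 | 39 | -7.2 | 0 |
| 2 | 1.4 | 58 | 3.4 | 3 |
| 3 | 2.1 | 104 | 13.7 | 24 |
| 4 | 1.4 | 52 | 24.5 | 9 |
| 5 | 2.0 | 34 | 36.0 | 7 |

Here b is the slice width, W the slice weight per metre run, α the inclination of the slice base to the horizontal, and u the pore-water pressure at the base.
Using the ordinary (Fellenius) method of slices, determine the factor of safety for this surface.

FS = 3.92

Ordinary method of slices: FS = Σ[c'·Δl_i + (W_i cosα_i − u_i·Δl_i)·tanφ'] / Σ W_i sinα_i, with Δl_i = b_i / cosα_i.
Slice 1: Δl = 2.2/cos(-7.2°) = 2.217 m; N'_1 = 39·cos(-7.2°) − 0·2.217 = 38.7; c'Δl = 30.82; W sinα = -4.9
Slice 2: Δl = 1.4/cos3.4° = 1.402 m; N'_2 = 58·cos3.4° − 3·1.402 = 53.7; c'Δl = 19.49; W sinα = 3.4
Slice 3: Δl = 2.1/cos13.7° = 2.161 m; N'_3 = 104·cos13.7° − 24·2.161 = 49.2; c'Δl = 30.04; W sinα = 24.6
Slice 4: Δl = 1.4/cos24.5° = 1.539 m; N'_4 = 52·cos24.5° − 9·1.539 = 33.5; c'Δl = 21.39; W sinα = 21.6
Slice 5: Δl = 2.0/cos36.0° = 2.472 m; N'_5 = 34·cos36.0° − 7·2.472 = 10.2; c'Δl = 34.36; W sinα = 20.0
Σc'Δl = 136.1 kN/m; ΣN' = 185.2 kN/m; ΣW sinα = 64.7 kN/m
Resisting = 136.1 + 185.2·tan32.4° = 136.1 + 117.5 = 253.7 kN/m
FS = 253.7 / 64.7 = 3.919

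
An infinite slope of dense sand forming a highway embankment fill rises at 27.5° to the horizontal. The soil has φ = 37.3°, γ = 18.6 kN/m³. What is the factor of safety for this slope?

FS = 1.46

For a dry cohesionless infinite slope the factor of safety is FS = tanφ / tanβ.
FS = tan37.3° / tan27.5° = 0.7618 / 0.5206 = 1.463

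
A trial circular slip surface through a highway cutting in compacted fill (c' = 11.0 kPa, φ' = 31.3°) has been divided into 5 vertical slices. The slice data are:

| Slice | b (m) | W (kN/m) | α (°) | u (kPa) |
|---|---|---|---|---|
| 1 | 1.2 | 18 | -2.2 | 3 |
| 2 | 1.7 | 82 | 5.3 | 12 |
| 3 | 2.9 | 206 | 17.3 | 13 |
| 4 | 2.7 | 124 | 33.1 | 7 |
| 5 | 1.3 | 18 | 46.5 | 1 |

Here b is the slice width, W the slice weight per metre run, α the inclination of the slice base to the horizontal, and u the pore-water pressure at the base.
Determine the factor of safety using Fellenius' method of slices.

FS = 2.14

Ordinary method of slices: FS = Σ[c'·Δl_i + (W_i cosα_i − u_i·Δl_i)·tanφ'] / Σ W_i sinα_i, with Δl_i = b_i / cosα_i.
Slice 1: Δl = 1.2/cos(-2.2°) = 1.201 m; N'_1 = 18·cos(-2.2°) − 3·1.201 = 14.4; c'Δl = 13.21; W sinα = -0.7
Slice 2: Δl = 1.7/cos5.3° = 1.707 m; N'_2 = 82·cos5.3° − 12·1.707 = 61.2; c'Δl = 18.78; W sinα = 7.6
Slice 3: Δl = 2.9/cos17.3° = 3.037 m; N'_3 = 206·cos17.3° − 13·3.037 = 157.2; c'Δl = 33.41; W sinα = 61.3
Slice 4: Δl = 2.7/cos33.1° = 3.223 m; N'_4 = 124·cos33.1° − 7·3.223 = 81.3; c'Δl = 35.45; W sinα = 67.7
Slice 5: Δl = 1.3/cos46.5° = 1.889 m; N'_5 = 18·cos46.5° − 1·1.889 = 10.5; c'Δl = 20.77; W sinα = 13.1
Σc'Δl = 121.6 kN/m; ΣN' = 324.6 kN/m; ΣW sinα = 148.9 kN/m
Resisting = 121.6 + 324.6·tan31.3° = 121.6 + 197.3 = 319.0 kN/m
FS = 319.0 / 148.9 = 2.142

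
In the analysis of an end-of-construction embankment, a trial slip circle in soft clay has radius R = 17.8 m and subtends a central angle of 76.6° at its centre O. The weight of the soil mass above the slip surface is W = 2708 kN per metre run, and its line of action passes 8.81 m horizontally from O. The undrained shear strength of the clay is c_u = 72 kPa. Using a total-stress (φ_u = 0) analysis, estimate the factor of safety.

Taking moments about the centre O, the resisting moment is provided by the undrained shear strength acting along the arc:
Arc length L_a = R·θ = 17.8·(76.6°·π/180) = 17.8·1.3369 = 23.80 m
M_R = c_u·L_a·R = 72·23.80·17.8 = 30498.5 kN·m/m
M_D = W·d = 2708·8.81 = 23857.5 kN·m/m
FS = M_R / M_D = 30498.5 / 23857.5 = 1.278

FS = 1.28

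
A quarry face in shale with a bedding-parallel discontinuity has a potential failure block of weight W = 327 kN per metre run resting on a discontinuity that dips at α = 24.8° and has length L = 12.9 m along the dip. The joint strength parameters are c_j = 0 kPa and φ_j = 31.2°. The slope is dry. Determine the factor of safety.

Resolving the block weight along and normal to the plane and applying the Mohr–Coulomb strength on the joint:
N' = W cosα = 327·cos24.8° = 296.8 kN/m
Driving force T = W sinα = 327·sin24.8° = 137.2 kN/m
Resisting force R = c_j·L + N'·tanφ_j = 0·12.9 + 296.8·tan31.2° = 0.0 + 179.8 = 179.8 kN/m
FS = R / T = 179.8 / 137.2 = 1.311

FS = 1.31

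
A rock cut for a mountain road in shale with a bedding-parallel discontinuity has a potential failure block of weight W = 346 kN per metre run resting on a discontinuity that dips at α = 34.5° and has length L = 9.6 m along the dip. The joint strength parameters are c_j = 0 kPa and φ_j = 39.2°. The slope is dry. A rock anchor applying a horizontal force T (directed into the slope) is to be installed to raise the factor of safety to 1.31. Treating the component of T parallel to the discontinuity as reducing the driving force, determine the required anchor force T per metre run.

Resolving forces along and normal to the sliding plane, with the horizontal anchor force T adding T·sinα to the effective normal force and T·cosα acting up the plane against the driving force:
FS = [c_jL + (W cosα + T sinα) tanφ_j] / [W sinα − T cosα]
Without the anchor: N' = 285.1 kN/m, driving T_d = 196.0 kN/m, resisting R = 0·9.6 + 285.1·tan39.2° = 232.6 kN/m, FS = 1.19.
Setting FS = 1.31 and solving for T:
1.31·(196.0 − T cos34.5°) = 232.6 + T sin34.5°·tan39.2°
T·(sin34.5°·tan39.2° + 1.31·cos34.5°) = 1.31·196.0 − 232.6
T·(0.5664·0.8156 + 1.31·0.8241) = 256.7 − 232.6 = 24.2
T·1.5416 = 24.2
T = 15.7 kN/m

T = 16 kN/m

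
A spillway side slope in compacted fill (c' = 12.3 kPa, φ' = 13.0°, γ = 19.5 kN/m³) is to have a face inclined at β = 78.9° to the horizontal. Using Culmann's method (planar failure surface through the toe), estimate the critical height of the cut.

Culmann's analysis gives the critical failure plane at α_cr = (β + φ')/2 = (78.9 + 13.0)/2 = 46.0°, and the critical height
H_c = (4c'/γ) · sinβ cosφ' / [1 − cos(β − φ')]
    = (4·12.3/19.5) · sin78.9°·cos13.0° / [1 − cos(65.9°)]
    = 2.523 · 0.9813·0.9744 / [1 − 0.4083]
    = 2.523 · 0.9561 / 0.5917
    = 4.08 m

H_c = 4.08 m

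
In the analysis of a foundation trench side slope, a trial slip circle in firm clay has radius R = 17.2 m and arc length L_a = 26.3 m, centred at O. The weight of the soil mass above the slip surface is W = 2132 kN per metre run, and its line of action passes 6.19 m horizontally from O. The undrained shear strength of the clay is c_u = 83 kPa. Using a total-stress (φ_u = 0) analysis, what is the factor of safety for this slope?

FS = 2.85

Taking moments about the centre O, the resisting moment is provided by the undrained shear strength acting along the arc:
M_R = c_u·L_a·R = 83·26.30·17.2 = 37545.9 kN·m/m
M_D = W·d = 2132·6.19 = 13197.1 kN·m/m
FS = M_R / M_D = 37545.9 / 13197.1 = 2.845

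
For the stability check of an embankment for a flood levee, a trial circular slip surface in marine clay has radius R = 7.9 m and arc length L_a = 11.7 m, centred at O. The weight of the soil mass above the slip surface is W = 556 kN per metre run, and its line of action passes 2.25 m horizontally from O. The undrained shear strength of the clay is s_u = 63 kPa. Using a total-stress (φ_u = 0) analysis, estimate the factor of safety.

Taking moments about the centre O, the resisting moment is provided by the undrained shear strength acting along the arc:
M_R = s_u·L_a·R = 63·11.70·7.9 = 5823.1 kN·m/m
M_D = W·d = 556·2.25 = 1251.0 kN·m/m
FS = M_R / M_D = 5823.1 / 1251.0 = 4.655

FS = 4.65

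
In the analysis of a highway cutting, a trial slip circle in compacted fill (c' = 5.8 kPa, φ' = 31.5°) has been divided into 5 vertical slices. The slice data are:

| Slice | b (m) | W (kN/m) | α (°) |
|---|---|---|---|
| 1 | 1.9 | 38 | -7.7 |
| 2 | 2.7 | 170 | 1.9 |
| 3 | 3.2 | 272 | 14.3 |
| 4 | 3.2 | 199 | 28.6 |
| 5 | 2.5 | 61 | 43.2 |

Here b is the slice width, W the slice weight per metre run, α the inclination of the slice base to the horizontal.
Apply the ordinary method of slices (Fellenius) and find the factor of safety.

FS = 2.49

Ordinary method of slices: FS = Σ[c'·Δl_i + (W_i cosα_i)·tanφ'] / Σ W_i sinα_i, with Δl_i = b_i / cosα_i.
Slice 1: Δl = 1.9/cos(-7.7°) = 1.917 m; N'_1 = 38·cos(-7.7°) = 37.7; c'Δl = 11.12; W sinα = -5.1
Slice 2: Δl = 2.7/cos1.9° = 2.701 m; N'_2 = 170·cos1.9° = 169.9; c'Δl = 15.67; W sinα = 5.6
Slice 3: Δl = 3.2/cos14.3° = 3.302 m; N'_3 = 272·cos14.3° = 263.6; c'Δl = 19.15; W sinα = 67.2
Slice 4: Δl = 3.2/cos28.6° = 3.645 m; N'_4 = 199·cos28.6° = 174.7; c'Δl = 21.14; W sinα = 95.3
Slice 5: Δl = 2.5/cos43.2° = 3.430 m; N'_5 = 61·cos43.2° = 44.5; c'Δl = 19.89; W sinα = 41.8
Σc'Δl = 87.0 kN/m; ΣN' = 690.3 kN/m; ΣW sinα = 204.7 kN/m
Resisting = 87.0 + 690.3·tan31.5° = 87.0 + 423.0 = 510.0 kN/m
FS = 510.0 / 204.7 = 2.491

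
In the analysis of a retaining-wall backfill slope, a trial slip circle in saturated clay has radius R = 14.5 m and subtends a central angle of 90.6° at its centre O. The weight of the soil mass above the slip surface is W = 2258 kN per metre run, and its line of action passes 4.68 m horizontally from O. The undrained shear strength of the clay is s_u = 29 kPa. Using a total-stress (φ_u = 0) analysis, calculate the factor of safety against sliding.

FS = 0.91

Taking moments about the centre O, the resisting moment is provided by the undrained shear strength acting along the arc:
Arc length L_a = R·θ = 14.5·(90.6°·π/180) = 14.5·1.5813 = 22.93 m
M_R = s_u·L_a·R = 29·22.93·14.5 = 9641.4 kN·m/m
M_D = W·d = 2258·4.68 = 10567.4 kN·m/m
FS = M_R / M_D = 9641.4 / 10567.4 = 0.912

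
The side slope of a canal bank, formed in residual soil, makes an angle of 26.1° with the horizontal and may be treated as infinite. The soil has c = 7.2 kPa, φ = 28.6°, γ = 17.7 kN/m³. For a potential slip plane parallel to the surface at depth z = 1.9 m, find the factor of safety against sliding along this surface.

For an infinite slope with a slip plane parallel to the surface (no pore pressure): FS = [c + γz cos²β tanφ] / [γz sinβ cosβ].
γz = 17.7·1.9 = 33.63 kN/m²
Numerator = 7.2 + 33.63·cos²26.1°·tan28.6° = 7.2 + 33.63·0.8065·0.5452 = 21.987 kPa
Denominator = 33.63·sin26.1°·cos26.1° = 33.63·0.4399·0.8980 = 13.286 kPa
FS = 21.987 / 13.286 = 1.655

FS = 1.65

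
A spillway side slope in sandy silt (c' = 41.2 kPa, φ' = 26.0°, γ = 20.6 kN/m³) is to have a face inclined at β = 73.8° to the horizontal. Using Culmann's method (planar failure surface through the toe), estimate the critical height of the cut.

H_c = 21.03 m

Culmann's analysis gives the critical failure plane at α_cr = (β + φ')/2 = (73.8 + 26.0)/2 = 49.9°, and the critical height
H_c = (4c'/γ) · sinβ cosφ' / [1 − cos(β − φ')]
    = (4·41.2/20.6) · sin73.8°·cos26.0° / [1 − cos(47.8°)]
    = 8.000 · 0.9603·0.8988 / [1 − 0.6717]
    = 8.000 · 0.8631 / 0.3283
    = 21.03 m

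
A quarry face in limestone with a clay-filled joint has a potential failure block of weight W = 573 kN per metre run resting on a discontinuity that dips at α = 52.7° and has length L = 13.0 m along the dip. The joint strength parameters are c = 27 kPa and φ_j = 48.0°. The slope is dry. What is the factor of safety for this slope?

FS = 1.62

Resolving the block weight along and normal to the plane and applying the Mohr–Coulomb strength on the joint:
N' = W cosα = 573·cos52.7° = 347.2 kN/m
Driving force T = W sinα = 573·sin52.7° = 455.8 kN/m
Resisting force R = c·L + N'·tanφ_j = 27·13.0 + 347.2·tan48.0° = 351.0 + 385.6 = 736.6 kN/m
FS = R / T = 736.6 / 455.8 = 1.616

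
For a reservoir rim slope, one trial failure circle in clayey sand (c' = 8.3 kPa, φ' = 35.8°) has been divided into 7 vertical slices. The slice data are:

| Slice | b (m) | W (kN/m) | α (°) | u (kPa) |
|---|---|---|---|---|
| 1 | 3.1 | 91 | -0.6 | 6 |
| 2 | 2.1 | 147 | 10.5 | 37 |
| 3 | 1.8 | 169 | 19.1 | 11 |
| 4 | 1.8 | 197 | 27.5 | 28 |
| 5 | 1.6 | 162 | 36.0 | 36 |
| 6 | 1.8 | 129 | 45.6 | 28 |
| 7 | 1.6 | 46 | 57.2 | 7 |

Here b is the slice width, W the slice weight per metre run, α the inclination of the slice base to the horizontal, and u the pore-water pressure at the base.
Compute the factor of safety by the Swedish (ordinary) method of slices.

FS = 1.21

Ordinary method of slices: FS = Σ[c'·Δl_i + (W_i cosα_i − u_i·Δl_i)·tanφ'] / Σ W_i sinα_i, with Δl_i = b_i / cosα_i.
Slice 1: Δl = 3.1/cos(-0.6°) = 3.100 m; N'_1 = 91·cos(-0.6°) − 6·3.100 = 72.4; c'Δl = 25.73; W sinα = -1.0
Slice 2: Δl = 2.1/cos10.5° = 2.136 m; N'_2 = 147·cos10.5° − 37·2.136 = 65.5; c'Δl = 17.73; W sinα = 26.8
Slice 3: Δl = 1.8/cos19.1° = 1.905 m; N'_3 = 169·cos19.1° − 11·1.905 = 138.7; c'Δl = 15.81; W sinα = 55.3
Slice 4: Δl = 1.8/cos27.5° = 2.029 m; N'_4 = 197·cos27.5° − 28·2.029 = 117.9; c'Δl = 16.84; W sinα = 91.0
Slice 5: Δl = 1.6/cos36.0° = 1.978 m; N'_5 = 162·cos36.0° − 36·1.978 = 59.9; c'Δl = 16.41; W sinα = 95.2
Slice 6: Δl = 1.8/cos45.6° = 2.573 m; N'_6 = 129·cos45.6° − 28·2.573 = 18.2; c'Δl = 21.35; W sinα = 92.2
Slice 7: Δl = 1.6/cos57.2° = 2.954 m; N'_7 = 46·cos57.2° − 7·2.954 = 4.2; c'Δl = 24.52; W sinα = 38.7
Σc'Δl = 138.4 kN/m; ΣN' = 476.9 kN/m; ΣW sinα = 398.2 kN/m
Resisting = 138.4 + 476.9·tan35.8° = 138.4 + 344.0 = 482.3 kN/m
FS = 482.3 / 398.2 = 1.211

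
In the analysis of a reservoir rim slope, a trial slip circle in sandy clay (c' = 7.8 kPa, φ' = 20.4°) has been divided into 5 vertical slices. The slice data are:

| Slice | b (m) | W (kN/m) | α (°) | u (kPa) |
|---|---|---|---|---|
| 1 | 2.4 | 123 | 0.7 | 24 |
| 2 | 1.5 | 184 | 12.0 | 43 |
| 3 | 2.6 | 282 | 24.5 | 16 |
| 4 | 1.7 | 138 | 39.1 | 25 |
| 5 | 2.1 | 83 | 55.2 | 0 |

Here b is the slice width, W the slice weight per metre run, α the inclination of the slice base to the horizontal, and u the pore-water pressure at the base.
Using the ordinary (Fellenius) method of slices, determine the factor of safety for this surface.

Ordinary method of slices: FS = Σ[c'·Δl_i + (W_i cosα_i − u_i·Δl_i)·tanφ'] / Σ W_i sinα_i, with Δl_i = b_i / cosα_i.
Slice 1: Δl = 2.4/cos0.7° = 2.400 m; N'_1 = 123·cos0.7° − 24·2.400 = 65.4; c'Δl = 18.72; W sinα = 1.5
Slice 2: Δl = 1.5/cos12.0° = 1.534 m; N'_2 = 184·cos12.0° − 43·1.534 = 114.0; c'Δl = 11.96; W sinα = 38.3
Slice 3: Δl = 2.6/cos24.5° = 2.857 m; N'_3 = 282·cos24.5° − 16·2.857 = 210.9; c'Δl = 22.29; W sinα = 116.9
Slice 4: Δl = 1.7/cos39.1° = 2.191 m; N'_4 = 138·cos39.1° − 25·2.191 = 52.3; c'Δl = 17.09; W sinα = 87.0
Slice 5: Δl = 2.1/cos55.2° = 3.680 m; N'_5 = 83·cos55.2° − 0·3.680 = 47.4; c'Δl = 28.70; W sinα = 68.2
Σc'Δl = 98.8 kN/m; ΣN' = 490.0 kN/m; ΣW sinα = 311.9 kN/m
Resisting = 98.8 + 490.0·tan20.4° = 98.8 + 182.2 = 281.0 kN/m
FS = 281.0 / 311.9 = 0.901

FS = 0.90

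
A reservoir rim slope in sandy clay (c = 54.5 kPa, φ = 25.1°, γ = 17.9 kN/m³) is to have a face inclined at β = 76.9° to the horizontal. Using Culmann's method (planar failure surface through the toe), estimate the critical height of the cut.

H_c = 28.15 m

Culmann's analysis gives the critical failure plane at α_cr = (β + φ)/2 = (76.9 + 25.1)/2 = 51.0°, and the critical height
H_c = (4c/γ) · sinβ cosφ / [1 − cos(β − φ)]
    = (4·54.5/17.9) · sin76.9°·cos25.1° / [1 − cos(51.8°)]
    = 12.179 · 0.9740·0.9056 / [1 − 0.6184]
    = 12.179 · 0.8820 / 0.3816
    = 28.15 m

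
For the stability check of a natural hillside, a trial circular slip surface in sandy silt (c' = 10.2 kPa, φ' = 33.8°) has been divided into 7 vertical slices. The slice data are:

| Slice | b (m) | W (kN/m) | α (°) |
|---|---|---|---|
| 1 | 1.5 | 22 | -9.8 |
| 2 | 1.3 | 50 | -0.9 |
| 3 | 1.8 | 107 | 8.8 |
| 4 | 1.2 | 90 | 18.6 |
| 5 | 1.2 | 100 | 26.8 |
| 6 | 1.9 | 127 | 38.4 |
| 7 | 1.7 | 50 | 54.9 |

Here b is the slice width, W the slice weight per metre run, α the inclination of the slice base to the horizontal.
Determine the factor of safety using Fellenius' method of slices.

FS = 2.19

Ordinary method of slices: FS = Σ[c'·Δl_i + (W_i cosα_i)·tanφ'] / Σ W_i sinα_i, with Δl_i = b_i / cosα_i.
Slice 1: Δl = 1.5/cos(-9.8°) = 1.522 m; N'_1 = 22·cos(-9.8°) = 21.7; c'Δl = 15.53; W sinα = -3.7
Slice 2: Δl = 1.3/cos(-0.9°) = 1.300 m; N'_2 = 50·cos(-0.9°) = 50.0; c'Δl = 13.26; W sinα = -0.8
Slice 3: Δl = 1.8/cos8.8° = 1.821 m; N'_3 = 107·cos8.8° = 105.7; c'Δl = 18.58; W sinα = 16.4
Slice 4: Δl = 1.2/cos18.6° = 1.266 m; N'_4 = 90·cos18.6° = 85.3; c'Δl = 12.91; W sinα = 28.7
Slice 5: Δl = 1.2/cos26.8° = 1.344 m; N'_5 = 100·cos26.8° = 89.3; c'Δl = 13.71; W sinα = 45.1
Slice 6: Δl = 1.9/cos38.4° = 2.424 m; N'_6 = 127·cos38.4° = 99.5; c'Δl = 24.73; W sinα = 78.9
Slice 7: Δl = 1.7/cos54.9° = 2.956 m; N'_7 = 50·cos54.9° = 28.8; c'Δl = 30.16; W sinα = 40.9
Σc'Δl = 128.9 kN/m; ΣN' = 480.3 kN/m; ΣW sinα = 205.4 kN/m
Resisting = 128.9 + 480.3·tan33.8° = 128.9 + 321.5 = 450.4 kN/m
FS = 450.4 / 205.4 = 2.192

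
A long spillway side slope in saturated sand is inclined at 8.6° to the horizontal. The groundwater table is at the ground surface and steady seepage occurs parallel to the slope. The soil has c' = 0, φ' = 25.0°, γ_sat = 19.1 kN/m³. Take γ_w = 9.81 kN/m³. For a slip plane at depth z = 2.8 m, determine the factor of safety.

With seepage parallel to the slope and the water table at the surface, the effective normal stress on the slip plane uses the buoyant unit weight γ' = γ_sat − γ_w while the driving shear stress uses γ_sat:
FS = [c' + γ' z cos²β tanφ'] / [γ_sat z sinβ cosβ]
(For c' = 0 this reduces to FS = (γ'/γ_sat)·tanφ'/tanβ.)
γ' = 19.1 − 9.81 = 9.29 kN/m³
Numerator = 0.0 + 9.29·2.8·cos²8.6°·tan25.0° = 0.0 + 9.29·2.8·0.9776·0.4663 = 11.858 kPa
Denominator = 19.1·2.8·sin8.6°·cos8.6° = 19.1·2.8·0.1495·0.9888 = 7.907 kPa
FS = 11.858 / 7.907 = 1.500

FS = 1.50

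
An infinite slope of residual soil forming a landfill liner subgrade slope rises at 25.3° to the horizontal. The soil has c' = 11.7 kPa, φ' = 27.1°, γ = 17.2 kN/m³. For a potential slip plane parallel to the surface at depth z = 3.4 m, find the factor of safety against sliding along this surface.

For an infinite slope with a slip plane parallel to the surface (no pore pressure): FS = [c' + γz cos²β tanφ'] / [γz sinβ cosβ].
γz = 17.2·3.4 = 58.48 kN/m²
Numerator = 11.7 + 58.48·cos²25.3°·tan27.1° = 11.7 + 58.48·0.8174·0.5117 = 36.160 kPa
Denominator = 58.48·sin25.3°·cos25.3° = 58.48·0.4274·0.9041 = 22.595 kPa
FS = 36.160 / 22.595 = 1.600

FS = 1.60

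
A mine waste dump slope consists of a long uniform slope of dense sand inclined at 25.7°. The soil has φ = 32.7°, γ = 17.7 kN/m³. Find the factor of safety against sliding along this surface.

For a dry cohesionless infinite slope the factor of safety is FS = tanφ / tanβ.
FS = tan32.7° / tan25.7° = 0.6420 / 0.4813 = 1.334

FS = 1.33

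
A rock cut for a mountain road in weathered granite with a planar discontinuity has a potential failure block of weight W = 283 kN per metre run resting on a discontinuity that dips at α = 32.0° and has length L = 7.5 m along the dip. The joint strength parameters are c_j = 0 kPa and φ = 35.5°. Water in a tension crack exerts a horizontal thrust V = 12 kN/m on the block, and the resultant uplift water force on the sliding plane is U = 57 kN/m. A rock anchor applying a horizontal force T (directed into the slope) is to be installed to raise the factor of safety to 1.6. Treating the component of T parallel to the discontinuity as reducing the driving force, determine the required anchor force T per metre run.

T = 75 kN/m

Resolving forces along and normal to the sliding plane, with the horizontal anchor force T adding T·sinα to the effective normal force and T·cosα acting up the plane against the driving force:
FS = [c_jL + (W cosα − U − V sinα + T sinα) tanφ] / [W sinα + V cosα − T cosα]
Without the anchor: N' = 176.6 kN/m, driving T_d = 160.1 kN/m, resisting R = 0·7.5 + 176.6·tan35.5° = 126.0 kN/m, FS = 0.79.
Setting FS = 1.6 and solving for T:
1.6·(160.1 − T cos32.0°) = 126.0 + T sin32.0°·tan35.5°
T·(sin32.0°·tan35.5° + 1.6·cos32.0°) = 1.6·160.1 − 126.0
T·(0.5299·0.7133 + 1.6·0.8480) = 256.2 − 126.0 = 130.2
T·1.7349 = 130.2
T = 75.1 kN/m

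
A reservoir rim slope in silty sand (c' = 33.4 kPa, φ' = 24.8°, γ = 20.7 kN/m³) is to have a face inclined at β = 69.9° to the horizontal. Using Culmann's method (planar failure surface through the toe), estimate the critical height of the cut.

H_c = 18.71 m

Culmann's analysis gives the critical failure plane at α_cr = (β + φ')/2 = (69.9 + 24.8)/2 = 47.4°, and the critical height
H_c = (4c'/γ) · sinβ cosφ' / [1 − cos(β − φ')]
    = (4·33.4/20.7) · sin69.9°·cos24.8° / [1 − cos(45.1°)]
    = 6.454 · 0.9391·0.9078 / [1 − 0.7059]
    = 6.454 · 0.8525 / 0.2941
    = 18.71 m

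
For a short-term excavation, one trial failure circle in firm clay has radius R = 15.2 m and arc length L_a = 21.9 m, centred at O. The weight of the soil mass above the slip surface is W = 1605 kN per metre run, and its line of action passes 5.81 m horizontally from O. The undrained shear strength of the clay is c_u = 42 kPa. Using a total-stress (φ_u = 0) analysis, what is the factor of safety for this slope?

FS = 1.50

Taking moments about the centre O, the resisting moment is provided by the undrained shear strength acting along the arc:
M_R = c_u·L_a·R = 42·21.90·15.2 = 13981.0 kN·m/m
M_D = W·d = 1605·5.81 = 9325.0 kN·m/m
FS = M_R / M_D = 13981.0 / 9325.0 = 1.499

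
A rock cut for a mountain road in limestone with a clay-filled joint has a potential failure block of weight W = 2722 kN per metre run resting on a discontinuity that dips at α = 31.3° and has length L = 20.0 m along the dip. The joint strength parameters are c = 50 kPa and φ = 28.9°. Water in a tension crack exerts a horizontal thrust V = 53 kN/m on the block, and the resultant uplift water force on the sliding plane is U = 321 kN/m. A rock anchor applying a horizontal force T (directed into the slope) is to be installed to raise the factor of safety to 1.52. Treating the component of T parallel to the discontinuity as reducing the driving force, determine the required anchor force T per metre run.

Resolving forces along and normal to the sliding plane, with the horizontal anchor force T adding T·sinα to the effective normal force and T·cosα acting up the plane against the driving force:
FS = [cL + (W cosα − U − V sinα + T sinα) tanφ] / [W sinα + V cosα − T cosα]
Without the anchor: N' = 1977.3 kN/m, driving T_d = 1459.4 kN/m, resisting R = 50·20.0 + 1977.3·tan28.9° = 2091.5 kN/m, FS = 1.43.
Setting FS = 1.52 and solving for T:
1.52·(1459.4 − T cos31.3°) = 2091.5 + T sin31.3°·tan28.9°
T·(sin31.3°·tan28.9° + 1.52·cos31.3°) = 1.52·1459.4 − 2091.5
T·(0.5195·0.5520 + 1.52·0.8545) = 2218.3 − 2091.5 = 126.8
T·1.5856 = 126.8
T = 80.0 kN/m

T = 80 kN/m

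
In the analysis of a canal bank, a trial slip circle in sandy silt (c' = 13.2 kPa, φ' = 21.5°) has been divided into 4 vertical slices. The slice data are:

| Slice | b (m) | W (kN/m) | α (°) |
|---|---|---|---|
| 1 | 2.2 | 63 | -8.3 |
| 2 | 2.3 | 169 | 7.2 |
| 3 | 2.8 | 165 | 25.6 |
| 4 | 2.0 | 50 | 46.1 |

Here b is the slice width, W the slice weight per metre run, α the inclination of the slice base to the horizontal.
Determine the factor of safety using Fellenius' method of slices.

Ordinary method of slices: FS = Σ[c'·Δl_i + (W_i cosα_i)·tanφ'] / Σ W_i sinα_i, with Δl_i = b_i / cosα_i.
Slice 1: Δl = 2.2/cos(-8.3°) = 2.223 m; N'_1 = 63·cos(-8.3°) = 62.3; c'Δl = 29.35; W sinα = -9.1
Slice 2: Δl = 2.3/cos7.2° = 2.318 m; N'_2 = 169·cos7.2° = 167.7; c'Δl = 30.60; W sinα = 21.2
Slice 3: Δl = 2.8/cos25.6° = 3.105 m; N'_3 = 165·cos25.6° = 148.8; c'Δl = 40.98; W sinα = 71.3
Slice 4: Δl = 2.0/cos46.1° = 2.884 m; N'_4 = 50·cos46.1° = 34.7; c'Δl = 38.07; W sinα = 36.0
Σc'Δl = 139.0 kN/m; ΣN' = 413.5 kN/m; ΣW sinα = 119.4 kN/m
Resisting = 139.0 + 413.5·tan21.5° = 139.0 + 162.9 = 301.9 kN/m
FS = 301.9 / 119.4 = 2.528

FS = 2.53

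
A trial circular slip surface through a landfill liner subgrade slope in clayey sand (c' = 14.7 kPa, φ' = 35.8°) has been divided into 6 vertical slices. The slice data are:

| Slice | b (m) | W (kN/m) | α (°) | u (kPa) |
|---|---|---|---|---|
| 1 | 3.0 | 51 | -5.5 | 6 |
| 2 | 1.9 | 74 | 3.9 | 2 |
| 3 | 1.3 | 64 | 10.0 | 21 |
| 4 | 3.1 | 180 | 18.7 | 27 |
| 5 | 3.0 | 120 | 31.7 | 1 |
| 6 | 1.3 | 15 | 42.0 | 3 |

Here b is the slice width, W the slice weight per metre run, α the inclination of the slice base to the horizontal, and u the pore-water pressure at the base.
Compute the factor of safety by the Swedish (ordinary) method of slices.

Ordinary method of slices: FS = Σ[c'·Δl_i + (W_i cosα_i − u_i·Δl_i)·tanφ'] / Σ W_i sinα_i, with Δl_i = b_i / cosα_i.
Slice 1: Δl = 3.0/cos(-5.5°) = 3.014 m; N'_1 = 51·cos(-5.5°) − 6·3.014 = 32.7; c'Δl = 44.30; W sinα = -4.9
Slice 2: Δl = 1.9/cos3.9° = 1.904 m; N'_2 = 74·cos3.9° − 2·1.904 = 70.0; c'Δl = 27.99; W sinα = 5.0
Slice 3: Δl = 1.3/cos10.0° = 1.320 m; N'_3 = 64·cos10.0° − 21·1.320 = 35.3; c'Δl = 19.40; W sinα = 11.1
Slice 4: Δl = 3.1/cos18.7° = 3.273 m; N'_4 = 180·cos18.7° − 27·3.273 = 82.1; c'Δl = 48.11; W sinα = 57.7
Slice 5: Δl = 3.0/cos31.7° = 3.526 m; N'_5 = 120·cos31.7° − 1·3.526 = 98.6; c'Δl = 51.83; W sinα = 63.1
Slice 6: Δl = 1.3/cos42.0° = 1.749 m; N'_6 = 15·cos42.0° − 3·1.749 = 5.9; c'Δl = 25.72; W sinα = 10.0
Σc'Δl = 217.4 kN/m; ΣN' = 324.6 kN/m; ΣW sinα = 142.1 kN/m
Resisting = 217.4 + 324.6·tan35.8° = 217.4 + 234.1 = 451.5 kN/m
FS = 451.5 / 142.1 = 3.178

FS = 3.18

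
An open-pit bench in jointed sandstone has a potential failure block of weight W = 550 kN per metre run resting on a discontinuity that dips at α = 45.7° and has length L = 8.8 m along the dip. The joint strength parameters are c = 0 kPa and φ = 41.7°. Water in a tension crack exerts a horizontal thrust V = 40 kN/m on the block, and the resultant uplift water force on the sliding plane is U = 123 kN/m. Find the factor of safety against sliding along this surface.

Resolving the block weight along and normal to the plane and applying the Mohr–Coulomb strength on the joint:
N' = W cosα − U − V sinα = 550·cos45.7° − 123 − 40·sin45.7° = 232.5 kN/m
Driving force T = W sinα + V cosα = 550·sin45.7° + 40·cos45.7° = 421.6 kN/m
Resisting force R = c·L + N'·tanφ = 0·8.8 + 232.5·tan41.7° = 0.0 + 207.2 = 207.2 kN/m
FS = R / T = 207.2 / 421.6 = 0.491

FS = 0.49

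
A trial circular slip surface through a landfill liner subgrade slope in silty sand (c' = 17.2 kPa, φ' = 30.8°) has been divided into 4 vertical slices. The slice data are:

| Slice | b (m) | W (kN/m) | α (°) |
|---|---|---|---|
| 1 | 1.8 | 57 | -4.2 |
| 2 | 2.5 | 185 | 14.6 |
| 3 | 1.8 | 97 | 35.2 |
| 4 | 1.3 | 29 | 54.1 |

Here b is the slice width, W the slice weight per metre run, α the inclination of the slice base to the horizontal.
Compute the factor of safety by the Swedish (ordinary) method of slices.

FS = 2.87

Ordinary method of slices: FS = Σ[c'·Δl_i + (W_i cosα_i)·tanφ'] / Σ W_i sinα_i, with Δl_i = b_i / cosα_i.
Slice 1: Δl = 1.8/cos(-4.2°) = 1.805 m; N'_1 = 57·cos(-4.2°) = 56.8; c'Δl = 31.04; W sinα = -4.2
Slice 2: Δl = 2.5/cos14.6° = 2.583 m; N'_2 = 185·cos14.6° = 179.0; c'Δl = 44.43; W sinα = 46.6
Slice 3: Δl = 1.8/cos35.2° = 2.203 m; N'_3 = 97·cos35.2° = 79.3; c'Δl = 37.89; W sinα = 55.9
Slice 4: Δl = 1.3/cos54.1° = 2.217 m; N'_4 = 29·cos54.1° = 17.0; c'Δl = 38.13; W sinα = 23.5
Σc'Δl = 151.5 kN/m; ΣN' = 332.1 kN/m; ΣW sinα = 121.9 kN/m
Resisting = 151.5 + 332.1·tan30.8° = 151.5 + 198.0 = 349.5 kN/m
FS = 349.5 / 121.9 = 2.868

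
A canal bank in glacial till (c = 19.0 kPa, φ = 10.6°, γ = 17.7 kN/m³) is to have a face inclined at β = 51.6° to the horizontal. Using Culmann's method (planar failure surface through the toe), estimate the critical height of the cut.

Culmann's analysis gives the critical failure plane at α_cr = (β + φ)/2 = (51.6 + 10.6)/2 = 31.1°, and the critical height
H_c = (4c/γ) · sinβ cosφ / [1 − cos(β − φ)]
    = (4·19.0/17.7) · sin51.6°·cos10.6° / [1 − cos(41.0°)]
    = 4.294 · 0.7837·0.9829 / [1 − 0.7547]
    = 4.294 · 0.7703 / 0.2453
    = 13.48 m

H_c = 13.48 m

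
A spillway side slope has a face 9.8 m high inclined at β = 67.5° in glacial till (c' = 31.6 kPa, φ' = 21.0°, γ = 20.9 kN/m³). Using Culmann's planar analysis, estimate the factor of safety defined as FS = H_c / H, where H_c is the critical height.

FS = 1.71

H_c = (4c'/γ) · sinβ cosφ' / [1 − cos(β − φ')]
    = (4·31.6/20.9) · sin67.5°·cos21.0° / [1 − cos46.5°]
    = 6.048 · 0.8625 / 0.3116 = 16.74 m
FS = H_c / H = 16.74 / 9.8 = 1.708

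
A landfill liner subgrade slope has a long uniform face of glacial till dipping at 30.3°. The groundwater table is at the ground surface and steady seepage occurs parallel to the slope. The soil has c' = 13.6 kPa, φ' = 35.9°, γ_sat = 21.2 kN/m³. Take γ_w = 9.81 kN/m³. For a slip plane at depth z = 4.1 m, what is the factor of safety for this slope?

With seepage parallel to the slope and the water table at the surface, the effective normal stress on the slip plane uses the buoyant unit weight γ' = γ_sat − γ_w while the driving shear stress uses γ_sat:
FS = [c' + γ' z cos²β tanφ'] / [γ_sat z sinβ cosβ]
γ' = 21.2 − 9.81 = 11.39 kN/m³
Numerator = 13.6 + 11.39·4.1·cos²30.3°·tan35.9° = 13.6 + 11.39·4.1·0.7455·0.7239 = 38.800 kPa
Denominator = 21.2·4.1·sin30.3°·cos30.3° = 21.2·4.1·0.5045·0.8634 = 37.863 kPa
FS = 38.800 / 37.863 = 1.025

FS = 1.02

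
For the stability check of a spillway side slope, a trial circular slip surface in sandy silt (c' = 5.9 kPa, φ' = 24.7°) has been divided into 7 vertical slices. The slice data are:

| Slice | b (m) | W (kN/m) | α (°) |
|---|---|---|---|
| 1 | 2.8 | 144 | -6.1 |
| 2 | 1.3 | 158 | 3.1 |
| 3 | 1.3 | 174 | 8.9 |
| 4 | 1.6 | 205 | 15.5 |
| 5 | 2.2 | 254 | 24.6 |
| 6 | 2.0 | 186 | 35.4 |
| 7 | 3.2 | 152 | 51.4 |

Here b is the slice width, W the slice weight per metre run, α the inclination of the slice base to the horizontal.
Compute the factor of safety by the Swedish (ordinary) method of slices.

Ordinary method of slices: FS = Σ[c'·Δl_i + (W_i cosα_i)·tanφ'] / Σ W_i sinα_i, with Δl_i = b_i / cosα_i.
Slice 1: Δl = 2.8/cos(-6.1°) = 2.816 m; N'_1 = 144·cos(-6.1°) = 143.2; c'Δl = 16.61; W sinα = -15.3
Slice 2: Δl = 1.3/cos3.1° = 1.302 m; N'_2 = 158·cos3.1° = 157.8; c'Δl = 7.68; W sinα = 8.5
Slice 3: Δl = 1.3/cos8.9° = 1.316 m; N'_3 = 174·cos8.9° = 171.9; c'Δl = 7.76; W sinα = 26.9
Slice 4: Δl = 1.6/cos15.5° = 1.660 m; N'_4 = 205·cos15.5° = 197.5; c'Δl = 9.80; W sinα = 54.8
Slice 5: Δl = 2.2/cos24.6° = 2.420 m; N'_5 = 254·cos24.6° = 230.9; c'Δl = 14.28; W sinα = 105.7
Slice 6: Δl = 2.0/cos35.4° = 2.454 m; N'_6 = 186·cos35.4° = 151.6; c'Δl = 14.48; W sinα = 107.7
Slice 7: Δl = 3.2/cos51.4° = 5.129 m; N'_7 = 152·cos51.4° = 94.8; c'Δl = 30.26; W sinα = 118.8
Σc'Δl = 100.9 kN/m; ΣN' = 1147.8 kN/m; ΣW sinα = 407.2 kN/m
Resisting = 100.9 + 1147.8·tan24.7° = 100.9 + 527.9 = 628.8 kN/m
FS = 628.8 / 407.2 = 1.544

FS = 1.54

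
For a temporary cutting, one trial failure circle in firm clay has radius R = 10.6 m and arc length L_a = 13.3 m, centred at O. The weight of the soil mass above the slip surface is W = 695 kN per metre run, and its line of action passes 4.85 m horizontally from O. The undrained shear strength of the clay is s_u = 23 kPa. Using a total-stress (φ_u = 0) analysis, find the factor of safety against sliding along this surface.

FS = 0.96

Taking moments about the centre O, the resisting moment is provided by the undrained shear strength acting along the arc:
M_R = s_u·L_a·R = 23·13.30·10.6 = 3242.5 kN·m/m
M_D = W·d = 695·4.85 = 3370.7 kN·m/m
FS = M_R / M_D = 3242.5 / 3370.7 = 0.962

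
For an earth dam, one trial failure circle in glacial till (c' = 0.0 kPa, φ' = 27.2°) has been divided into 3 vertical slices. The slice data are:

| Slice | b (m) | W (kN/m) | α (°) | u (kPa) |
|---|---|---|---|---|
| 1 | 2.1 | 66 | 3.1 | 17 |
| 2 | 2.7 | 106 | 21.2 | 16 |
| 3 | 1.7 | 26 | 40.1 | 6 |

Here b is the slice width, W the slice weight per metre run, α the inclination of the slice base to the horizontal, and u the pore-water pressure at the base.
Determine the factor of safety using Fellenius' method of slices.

Ordinary method of slices: FS = Σ[c'·Δl_i + (W_i cosα_i − u_i·Δl_i)·tanφ'] / Σ W_i sinα_i, with Δl_i = b_i / cosα_i.
Slice 1: Δl = 2.1/cos3.1° = 2.103 m; N'_1 = 66·cos3.1° − 17·2.103 = 30.2; c'Δl = 0.00; W sinα = 3.6
Slice 2: Δl = 2.7/cos21.2° = 2.896 m; N'_2 = 106·cos21.2° − 16·2.896 = 52.5; c'Δl = 0.00; W sinα = 38.3
Slice 3: Δl = 1.7/cos40.1° = 2.222 m; N'_3 = 26·cos40.1° − 6·2.222 = 6.6; c'Δl = 0.00; W sinα = 16.7
Σc'Δl = 0.0 kN/m; ΣN' = 89.2 kN/m; ΣW sinα = 58.6 kN/m
Resisting = 0.0 + 89.2·tan27.2° = 0.0 + 45.8 = 45.8 kN/m
FS = 45.8 / 58.6 = 0.782

FS = 0.78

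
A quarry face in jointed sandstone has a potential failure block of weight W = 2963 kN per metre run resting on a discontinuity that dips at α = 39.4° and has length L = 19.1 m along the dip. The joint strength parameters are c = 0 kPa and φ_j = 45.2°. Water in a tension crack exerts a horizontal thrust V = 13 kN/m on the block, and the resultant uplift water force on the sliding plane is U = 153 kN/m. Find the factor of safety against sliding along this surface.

Resolving the block weight along and normal to the plane and applying the Mohr–Coulomb strength on the joint:
N' = W cosα − U − V sinα = 2963·cos39.4° − 153 − 13·sin39.4° = 2128.4 kN/m
Driving force T = W sinα + V cosα = 2963·sin39.4° + 13·cos39.4° = 1890.8 kN/m
Resisting force R = c·L + N'·tanφ_j = 0·19.1 + 2128.4·tan45.2° = 0.0 + 2143.3 = 2143.3 kN/m
FS = R / T = 2143.3 / 1890.8 = 1.134

FS = 1.13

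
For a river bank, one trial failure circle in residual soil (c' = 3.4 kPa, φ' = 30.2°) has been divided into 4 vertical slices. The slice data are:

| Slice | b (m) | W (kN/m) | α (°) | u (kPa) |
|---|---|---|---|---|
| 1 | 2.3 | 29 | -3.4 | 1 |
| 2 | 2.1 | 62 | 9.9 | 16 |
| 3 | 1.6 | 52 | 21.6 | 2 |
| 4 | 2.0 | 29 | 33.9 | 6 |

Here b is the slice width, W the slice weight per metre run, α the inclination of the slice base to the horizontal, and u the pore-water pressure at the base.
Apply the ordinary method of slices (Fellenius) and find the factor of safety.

Ordinary method of slices: FS = Σ[c'·Δl_i + (W_i cosα_i − u_i·Δl_i)·tanφ'] / Σ W_i sinα_i, with Δl_i = b_i / cosα_i.
Slice 1: Δl = 2.3/cos(-3.4°) = 2.304 m; N'_1 = 29·cos(-3.4°) − 1·2.304 = 26.6; c'Δl = 7.83; W sinα = -1.7
Slice 2: Δl = 2.1/cos9.9° = 2.132 m; N'_2 = 62·cos9.9° − 16·2.132 = 27.0; c'Δl = 7.25; W sinα = 10.7
Slice 3: Δl = 1.6/cos21.6° = 1.721 m; N'_3 = 52·cos21.6° − 2·1.721 = 44.9; c'Δl = 5.85; W sinα = 19.1
Slice 4: Δl = 2.0/cos33.9° = 2.410 m; N'_4 = 29·cos33.9° − 6·2.410 = 9.6; c'Δl = 8.19; W sinα = 16.2
Σc'Δl = 29.1 kN/m; ΣN' = 108.1 kN/m; ΣW sinα = 44.3 kN/m
Resisting = 29.1 + 108.1·tan30.2° = 29.1 + 62.9 = 92.1 kN/m
FS = 92.1 / 44.3 = 2.080

FS = 2.08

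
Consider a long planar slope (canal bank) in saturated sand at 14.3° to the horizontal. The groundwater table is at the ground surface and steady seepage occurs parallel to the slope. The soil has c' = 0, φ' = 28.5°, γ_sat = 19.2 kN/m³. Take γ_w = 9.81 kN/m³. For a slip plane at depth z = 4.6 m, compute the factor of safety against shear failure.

With seepage parallel to the slope and the water table at the surface, the effective normal stress on the slip plane uses the buoyant unit weight γ' = γ_sat − γ_w while the driving shear stress uses γ_sat:
FS = [c' + γ' z cos²β tanφ'] / [γ_sat z sinβ cosβ]
(For c' = 0 this reduces to FS = (γ'/γ_sat)·tanφ'/tanβ.)
γ' = 19.2 − 9.81 = 9.39 kN/m³
Numerator = 0.0 + 9.39·4.6·cos²14.3°·tan28.5° = 0.0 + 9.39·4.6·0.9390·0.5430 = 22.022 kPa
Denominator = 19.2·4.6·sin14.3°·cos14.3° = 19.2·4.6·0.2470·0.9690 = 21.139 kPa
FS = 22.022 / 21.139 = 1.042

FS = 1.04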